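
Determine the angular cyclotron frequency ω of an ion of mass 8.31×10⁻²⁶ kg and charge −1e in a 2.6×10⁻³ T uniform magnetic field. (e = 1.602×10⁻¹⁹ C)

ω = |q|B/m.
ω = (1.602×10⁻¹⁹)(2.6×10⁻³)/8.31×10⁻²⁶ ≈ 5000 rad/s.

ω ≈ 5000 rad/s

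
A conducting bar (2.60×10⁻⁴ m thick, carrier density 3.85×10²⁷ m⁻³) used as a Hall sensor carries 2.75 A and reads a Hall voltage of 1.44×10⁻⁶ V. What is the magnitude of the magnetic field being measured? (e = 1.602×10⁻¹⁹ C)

B ≈ 0.0840 T

From V_H = IB/(n e t), B = V_H n e t / I.
B = (1.44×10⁻⁶)(3.85×10²⁷)(1.602×10⁻¹⁹)(2.60×10⁻⁴)/2.75 ≈ 0.0840 T.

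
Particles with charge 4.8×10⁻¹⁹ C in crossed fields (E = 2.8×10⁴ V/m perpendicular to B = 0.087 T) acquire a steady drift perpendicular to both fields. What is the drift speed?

v_d ≈ 3.2×10⁵ m/s

The steady drift has the magnetic force balancing the electric force, so v_d = E/B.
v_d = 2.8×10⁴/0.087 = 3.2×10⁵ m/s.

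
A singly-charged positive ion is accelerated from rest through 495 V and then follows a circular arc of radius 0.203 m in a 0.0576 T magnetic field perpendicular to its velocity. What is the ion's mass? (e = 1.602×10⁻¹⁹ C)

m ≈ 2.21×10⁻²⁶ kg

Combine |q|V = ½mv² and r = mv/(|q|B): eliminate v to get m = qB²r²/(2V).
m = (1.602×10⁻¹⁹)(0.0576)²(0.203)²/(2·495) ≈ 2.21×10⁻²⁶ kg.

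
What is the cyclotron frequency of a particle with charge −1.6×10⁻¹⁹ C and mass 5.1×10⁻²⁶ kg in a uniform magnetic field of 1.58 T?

f = |q|B/(2πm).
f = (1.6×10⁻¹⁹)(1.58)/(2π·5.1×10⁻²⁶) ≈ 7.89×10⁵ Hz.

f ≈ 7.89×10⁵ Hz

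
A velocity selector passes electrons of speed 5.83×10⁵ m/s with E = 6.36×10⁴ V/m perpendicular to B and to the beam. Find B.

B = 0.109 T

Balance of forces in the selector: qE = qvB ⇒ B = E/v.
B = 6.36×10⁴/5.83×10⁵ = 0.109 T.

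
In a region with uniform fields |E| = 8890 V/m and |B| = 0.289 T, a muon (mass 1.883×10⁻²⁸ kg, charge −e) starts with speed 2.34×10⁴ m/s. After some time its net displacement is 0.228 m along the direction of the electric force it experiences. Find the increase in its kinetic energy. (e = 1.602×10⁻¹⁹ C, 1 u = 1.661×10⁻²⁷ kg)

ΔKE ≈ 3.25×10⁻¹⁶ J

The magnetic force is always ⟂ v and does no work; only the electric force changes KE.
ΔKE = F_E · d = |q|E d = (1.602×10⁻¹⁹)(8890)(0.228) ≈ 3.25×10⁻¹⁶ J.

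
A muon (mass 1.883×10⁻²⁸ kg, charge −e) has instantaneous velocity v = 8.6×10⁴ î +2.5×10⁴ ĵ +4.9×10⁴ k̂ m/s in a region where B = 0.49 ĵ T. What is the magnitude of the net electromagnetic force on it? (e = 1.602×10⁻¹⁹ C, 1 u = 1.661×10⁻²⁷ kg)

v×B = (-2.40×10⁴, 0, 4.21×10⁴) N/C.
F = q v×B = (−1.602×10⁻¹⁹ C)·(-2.40×10⁴, 0, 4.21×10⁴) = (3.85×10⁻¹⁵, 0, -6.75×10⁻¹⁵) N.
|F| = 7.77×10⁻¹⁵ N.

|F| ≈ 7.77×10⁻¹⁵ N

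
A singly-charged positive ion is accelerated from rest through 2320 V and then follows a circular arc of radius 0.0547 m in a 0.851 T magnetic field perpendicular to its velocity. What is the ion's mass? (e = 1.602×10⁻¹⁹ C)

Combine |q|V = ½mv² and r = mv/(|q|B): eliminate v to get m = qB²r²/(2V).
m = (1.602×10⁻¹⁹)(0.851)²(0.0547)²/(2·2320) ≈ 7.48×10⁻²⁶ kg.

m ≈ 7.48×10⁻²⁶ kg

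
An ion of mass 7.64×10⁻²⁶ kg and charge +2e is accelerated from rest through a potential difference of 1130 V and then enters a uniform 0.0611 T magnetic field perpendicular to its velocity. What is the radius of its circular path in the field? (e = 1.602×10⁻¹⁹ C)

Acceleration: |q|V = ½mv² ⇒ v = √(2|q|V/m) = √(2·3.204×10⁻¹⁹·1130/7.64×10⁻²⁶) ≈ 9.735×10⁴ m/s.
In the field: r = mv/(|q|B) = (7.64×10⁻²⁶)(9.735×10⁴)/((3.204×10⁻¹⁹)(0.0611)) ≈ 0.380 m.

r ≈ 0.380 m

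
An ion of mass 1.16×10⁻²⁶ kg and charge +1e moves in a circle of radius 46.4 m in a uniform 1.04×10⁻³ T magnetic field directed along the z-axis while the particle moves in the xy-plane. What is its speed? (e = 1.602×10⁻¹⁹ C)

v ≈ 6.66×10⁵ m/s

From |q|vB = mv²/r, v = |q|Br/m.
v = (1.602×10⁻¹⁹)(1.04×10⁻³)(46.4)/1.16×10⁻²⁶ ≈ 6.66×10⁵ m/s.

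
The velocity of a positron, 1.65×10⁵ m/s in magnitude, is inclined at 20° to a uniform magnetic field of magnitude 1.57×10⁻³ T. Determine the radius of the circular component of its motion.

r ≈ 2.04×10⁻⁴ m

v⊥ = v sinθ = 1.65×10⁵·sin20° ≈ 5.643×10⁴ m/s.
r = m v⊥/(|q|B) = (9.109×10⁻³¹)(5.643×10⁴)/((1.602×10⁻¹⁹)(1.57×10⁻³)) ≈ 2.04×10⁻⁴ m.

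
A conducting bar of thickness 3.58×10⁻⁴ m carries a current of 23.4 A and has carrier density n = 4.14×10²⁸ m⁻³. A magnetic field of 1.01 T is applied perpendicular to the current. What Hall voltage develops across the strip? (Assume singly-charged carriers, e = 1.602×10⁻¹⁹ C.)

V_H = IB/(n e t).
V_H = (23.4)(1.01)/((4.14×10²⁸)(1.602×10⁻¹⁹)(3.58×10⁻⁴)) ≈ 9.95×10⁻⁶ V.

V_H ≈ 9.95×10⁻⁶ V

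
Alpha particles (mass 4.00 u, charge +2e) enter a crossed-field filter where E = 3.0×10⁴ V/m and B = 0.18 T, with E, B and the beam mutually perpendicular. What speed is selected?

Zero net Lorentz force requires |qE| = |q v×B|, i.e. E = vB.
v = E/B = 3.0×10⁴/0.18 = 1.7×10⁵ m/s.

v = 1.7×10⁵ m/s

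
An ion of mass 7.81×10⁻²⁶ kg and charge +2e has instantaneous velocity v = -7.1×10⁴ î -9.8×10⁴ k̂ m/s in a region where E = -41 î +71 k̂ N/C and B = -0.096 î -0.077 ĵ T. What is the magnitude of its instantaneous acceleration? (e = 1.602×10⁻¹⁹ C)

v×B = (-7550, 9410, 5470) N/C.
E + v×B = (-7590, 9410, 5540) N/C.
F = q(E + v×B) = (3.204×10⁻¹⁹ C)·(-7590, 9410, 5540) = (-2.43×10⁻¹⁵, 3.01×10⁻¹⁵, 1.77×10⁻¹⁵) N.
|a| = |F|/m = 4.260×10⁻¹⁵/7.81×10⁻²⁶ ≈ 5.45×10¹⁰ m/s².

|a| ≈ 5.45×10¹⁰ m/s²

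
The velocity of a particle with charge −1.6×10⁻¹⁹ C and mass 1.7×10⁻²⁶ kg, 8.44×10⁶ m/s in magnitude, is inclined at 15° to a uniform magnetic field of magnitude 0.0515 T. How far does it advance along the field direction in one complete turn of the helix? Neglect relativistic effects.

p ≈ 106 m

v∥ = v cosθ = 8.44×10⁶·cos15° ≈ 8.152×10⁶ m/s.
T = 2πm/(|q|B) = 2π(1.7×10⁻²⁶)/((1.6×10⁻¹⁹)(0.0515)) ≈ 1.296×10⁻⁵ s.
pitch = v∥ T = (8.152×10⁶)(1.296×10⁻⁵) ≈ 106 m.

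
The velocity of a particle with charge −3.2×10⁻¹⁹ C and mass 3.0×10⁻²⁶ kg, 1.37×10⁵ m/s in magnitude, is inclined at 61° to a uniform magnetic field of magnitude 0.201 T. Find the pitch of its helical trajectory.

p ≈ 0.195 m

v∥ = v cosθ = 1.37×10⁵·cos61° ≈ 6.642×10⁴ m/s.
T = 2πm/(|q|B) = 2π(3.0×10⁻²⁶)/((3.2×10⁻¹⁹)(0.201)) ≈ 2.931×10⁻⁶ s.
pitch = v∥ T = (6.642×10⁴)(2.931×10⁻⁶) ≈ 0.195 m.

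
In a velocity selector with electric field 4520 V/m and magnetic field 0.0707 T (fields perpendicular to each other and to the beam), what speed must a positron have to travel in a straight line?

Straight-line motion ⇒ electric and magnetic forces cancel, so E = vB.
v = E/B = 4520/0.0707 = 6.39×10⁴ m/s.

v = 6.39×10⁴ m/s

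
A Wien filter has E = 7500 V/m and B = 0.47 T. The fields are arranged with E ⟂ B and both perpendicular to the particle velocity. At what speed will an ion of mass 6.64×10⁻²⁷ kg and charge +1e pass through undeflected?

Straight-line motion ⇒ electric and magnetic forces cancel, so E = vB.
v = E/B = 7500/0.47 = 1.6×10⁴ m/s.

v = 1.6×10⁴ m/s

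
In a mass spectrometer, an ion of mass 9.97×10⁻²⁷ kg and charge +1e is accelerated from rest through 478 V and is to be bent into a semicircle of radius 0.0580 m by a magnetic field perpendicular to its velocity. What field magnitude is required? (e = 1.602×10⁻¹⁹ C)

v = √(2|q|V/m) = √(2·1.602×10⁻¹⁹·478/9.97×10⁻²⁷) ≈ 1.239×10⁵ m/s.
B = mv/(|q|r) = (9.97×10⁻²⁷)(1.239×10⁵)/((1.602×10⁻¹⁹)(0.0580)) ≈ 0.133 T.

B ≈ 0.133 T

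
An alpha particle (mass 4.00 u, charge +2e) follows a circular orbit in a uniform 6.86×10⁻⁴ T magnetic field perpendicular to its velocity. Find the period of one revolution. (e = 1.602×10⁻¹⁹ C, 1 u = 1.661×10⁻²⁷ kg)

T ≈ 1.90×10⁻⁴ s

The cyclotron period depends only on m, q, B: T = 2πm/(|q|B).
T = 2π(6.644×10⁻²⁷)/((3.204×10⁻¹⁹)(6.86×10⁻⁴)) ≈ 1.90×10⁻⁴ s.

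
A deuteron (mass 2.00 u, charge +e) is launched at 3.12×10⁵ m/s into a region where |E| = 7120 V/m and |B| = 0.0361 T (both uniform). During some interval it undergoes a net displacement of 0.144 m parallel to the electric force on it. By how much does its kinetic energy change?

ΔKE ≈ 1.64×10⁻¹⁶ J

The magnetic force is always ⟂ v and does no work; only the electric force changes KE.
ΔKE = F_E · d = |q|E d = (1.602×10⁻¹⁹)(7120)(0.144) ≈ 1.64×10⁻¹⁶ J.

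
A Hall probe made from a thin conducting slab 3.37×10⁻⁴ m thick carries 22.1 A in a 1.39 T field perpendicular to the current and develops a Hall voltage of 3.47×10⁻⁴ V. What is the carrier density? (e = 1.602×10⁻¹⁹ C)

n ≈ 1.64×10²⁷ m⁻³

From V_H = IB/(n e t), n = IB/(V_H e t).
n = (22.1)(1.39)/((3.47×10⁻⁴)(1.602×10⁻¹⁹)(3.37×10⁻⁴)) ≈ 1.64×10²⁷ m⁻³.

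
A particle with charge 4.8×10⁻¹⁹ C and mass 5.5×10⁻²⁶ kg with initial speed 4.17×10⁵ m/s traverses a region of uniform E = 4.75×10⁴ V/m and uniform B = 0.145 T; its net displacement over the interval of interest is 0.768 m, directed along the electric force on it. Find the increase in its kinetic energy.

The magnetic force is always ⟂ v and does no work; only the electric force changes KE.
ΔKE = F_E · d = |q|E d = (4.8×10⁻¹⁹)(4.75×10⁴)(0.768) ≈ 1.75×10⁻¹⁴ J.

ΔKE ≈ 1.75×10⁻¹⁴ J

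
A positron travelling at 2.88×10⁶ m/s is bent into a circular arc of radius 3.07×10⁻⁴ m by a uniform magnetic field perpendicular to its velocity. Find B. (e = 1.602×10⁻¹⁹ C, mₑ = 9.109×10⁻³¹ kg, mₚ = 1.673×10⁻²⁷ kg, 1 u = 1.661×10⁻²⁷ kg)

B ≈ 0.0533 T

From |q|vB = mv²/r, B = mv/(|q|r).
B = (9.109×10⁻³¹)(2.88×10⁶)/((1.602×10⁻¹⁹)(3.07×10⁻⁴)) ≈ 0.0533 T.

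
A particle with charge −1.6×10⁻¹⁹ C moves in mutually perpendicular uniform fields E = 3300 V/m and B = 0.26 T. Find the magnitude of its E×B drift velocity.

In crossed fields the guiding centre drifts at v_d = |E×B|/B² = E/B, independent of charge and mass.
v_d = 3300/0.26 = 1.3×10⁴ m/s.

v_d ≈ 1.3×10⁴ m/s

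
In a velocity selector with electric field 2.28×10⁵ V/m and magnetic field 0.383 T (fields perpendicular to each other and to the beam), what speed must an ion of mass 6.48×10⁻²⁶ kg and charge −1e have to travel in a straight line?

Zero net Lorentz force requires |qE| = |q v×B|, i.e. E = vB.
v = E/B = 2.28×10⁵/0.383 = 5.95×10⁵ m/s.

v = 5.95×10⁵ m/s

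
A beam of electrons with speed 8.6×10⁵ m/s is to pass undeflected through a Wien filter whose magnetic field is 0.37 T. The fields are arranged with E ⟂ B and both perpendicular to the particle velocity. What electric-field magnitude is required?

E = 3.2×10⁵ V/m

For straight-line motion qE = qvB, so E = vB.
E = 8.6×10⁵ × 0.37 = 3.2×10⁵ V/m.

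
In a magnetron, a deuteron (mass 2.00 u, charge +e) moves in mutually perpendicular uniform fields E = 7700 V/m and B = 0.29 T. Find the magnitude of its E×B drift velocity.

v_d ≈ 2.7×10⁴ m/s

In crossed fields the guiding centre drifts at v_d = |E×B|/B² = E/B, independent of charge and mass.
v_d = 7700/0.29 = 2.7×10⁴ m/s.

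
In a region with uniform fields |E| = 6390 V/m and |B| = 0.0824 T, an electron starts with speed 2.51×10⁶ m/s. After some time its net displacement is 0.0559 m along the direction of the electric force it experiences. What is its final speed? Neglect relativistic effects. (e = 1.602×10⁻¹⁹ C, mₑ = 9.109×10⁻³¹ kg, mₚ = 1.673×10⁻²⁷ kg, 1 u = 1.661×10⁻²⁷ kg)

v_f ≈ 1.15×10⁷ m/s

B does no work; ΔKE = |q|E d.
½mv_f² = ½mv₀² + |q|Ed = ½(9.109×10⁻³¹)(2.51×10⁶)² + (1.602×10⁻¹⁹)(6390)(0.0559) ≈ 2.869×10⁻¹⁸ J + 5.722×10⁻¹⁷ J ≈ 6.009×10⁻¹⁷ J.
v_f = √(2·6.009×10⁻¹⁷/9.109×10⁻³¹) ≈ 1.15×10⁷ m/s.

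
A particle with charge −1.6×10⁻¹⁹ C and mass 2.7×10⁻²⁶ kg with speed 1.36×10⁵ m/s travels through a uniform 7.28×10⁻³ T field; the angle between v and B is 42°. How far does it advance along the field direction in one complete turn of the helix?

v∥ = v cosθ = 1.36×10⁵·cos42° ≈ 1.011×10⁵ m/s.
T = 2πm/(|q|B) = 2π(2.7×10⁻²⁶)/((1.6×10⁻¹⁹)(7.28×10⁻³)) ≈ 1.456×10⁻⁴ s.
pitch = v∥ T = (1.011×10⁵)(1.456×10⁻⁴) ≈ 14.7 m.

p ≈ 14.7 m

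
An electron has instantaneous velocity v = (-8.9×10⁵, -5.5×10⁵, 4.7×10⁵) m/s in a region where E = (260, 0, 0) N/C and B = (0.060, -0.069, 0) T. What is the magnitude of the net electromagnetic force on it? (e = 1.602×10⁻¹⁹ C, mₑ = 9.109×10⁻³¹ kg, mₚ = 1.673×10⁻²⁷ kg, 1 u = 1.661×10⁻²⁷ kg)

v×B = (3.24×10⁴, 2.82×10⁴, 9.44×10⁴) N/C.
E + v×B = (3.27×10⁴, 2.82×10⁴, 9.44×10⁴) N/C.
F = q(E + v×B) = (−1.602×10⁻¹⁹ C)·(3.27×10⁴, 2.82×10⁴, 9.44×10⁴) = (-5.24×10⁻¹⁵, -4.52×10⁻¹⁵, -1.51×10⁻¹⁴) N.
|F| = 1.66×10⁻¹⁴ N.

|F| ≈ 1.66×10⁻¹⁴ N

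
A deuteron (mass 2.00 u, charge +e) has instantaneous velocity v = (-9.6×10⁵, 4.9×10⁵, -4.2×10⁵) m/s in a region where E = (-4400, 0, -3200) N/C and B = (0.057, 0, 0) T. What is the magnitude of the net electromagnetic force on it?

v×B = (0, -2.39×10⁴, -2.79×10⁴) N/C.
E + v×B = (-4400, -2.39×10⁴, -3.11×10⁴) N/C.
F = q(E + v×B) = (1.602×10⁻¹⁹ C)·(-4400, -2.39×10⁴, -3.11×10⁴) = (-7.05×10⁻¹⁶, -3.84×10⁻¹⁵, -4.99×10⁻¹⁵) N.
|F| = 6.33×10⁻¹⁵ N.

|F| ≈ 6.33×10⁻¹⁵ N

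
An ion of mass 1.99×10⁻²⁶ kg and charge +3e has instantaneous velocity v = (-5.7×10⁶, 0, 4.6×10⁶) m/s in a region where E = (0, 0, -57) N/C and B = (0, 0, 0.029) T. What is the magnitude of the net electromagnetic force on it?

v×B = (0, 1.65×10⁵, 0) N/C.
E + v×B = (0, 1.65×10⁵, -57.0) N/C.
F = q(E + v×B) = (4.806×10⁻¹⁹ C)·(0, 1.65×10⁵, -57.0) = (0, 7.94×10⁻¹⁴, -2.74×10⁻¹⁷) N.
|F| = 7.94×10⁻¹⁴ N.

|F| ≈ 7.94×10⁻¹⁴ N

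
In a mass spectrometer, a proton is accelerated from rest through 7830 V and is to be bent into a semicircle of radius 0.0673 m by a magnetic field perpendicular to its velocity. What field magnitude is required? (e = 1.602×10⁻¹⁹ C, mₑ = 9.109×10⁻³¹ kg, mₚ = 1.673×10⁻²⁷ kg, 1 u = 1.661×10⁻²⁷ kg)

v = √(2|q|V/m) = √(2·1.602×10⁻¹⁹·7830/1.673×10⁻²⁷) ≈ 1.225×10⁶ m/s.
B = mv/(|q|r) = (1.673×10⁻²⁷)(1.225×10⁶)/((1.602×10⁻¹⁹)(0.0673)) ≈ 0.190 T.

B ≈ 0.190 T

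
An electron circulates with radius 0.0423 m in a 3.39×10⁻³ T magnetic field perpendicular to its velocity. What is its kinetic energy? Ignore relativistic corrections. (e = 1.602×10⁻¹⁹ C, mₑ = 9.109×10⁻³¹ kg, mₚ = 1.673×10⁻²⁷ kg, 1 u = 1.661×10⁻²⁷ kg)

KE ≈ 1810 eV

v = |q|Br/m, then KE = ½mv² = (qBr)²/(2m).
v = (1.602×10⁻¹⁹)(3.39×10⁻³)(0.0423)/9.109×10⁻³¹ ≈ 2.522×10⁷ m/s.
KE = ½(9.109×10⁻³¹)(2.522×10⁷)² ≈ 2.90×10⁻¹⁶ J = 1810 eV.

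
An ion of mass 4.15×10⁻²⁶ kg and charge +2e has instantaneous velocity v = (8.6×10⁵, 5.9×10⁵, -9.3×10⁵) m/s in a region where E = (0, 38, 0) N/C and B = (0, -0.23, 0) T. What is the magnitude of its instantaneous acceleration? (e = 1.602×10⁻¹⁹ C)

v×B = (-2.14×10⁵, 0, -1.98×10⁵) N/C.
E + v×B = (-2.14×10⁵, 38.0, -1.98×10⁵) N/C.
F = q(E + v×B) = (3.204×10⁻¹⁹ C)·(-2.14×10⁵, 38.0, -1.98×10⁵) = (-6.85×10⁻¹⁴, 1.22×10⁻¹⁷, -6.34×10⁻¹⁴) N.
|a| = |F|/m = 9.334×10⁻¹⁴/4.15×10⁻²⁶ ≈ 2.25×10¹² m/s².

|a| ≈ 2.25×10¹² m/s²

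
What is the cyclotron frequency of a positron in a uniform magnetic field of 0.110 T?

f = |q|B/(2πm).
f = (1.602×10⁻¹⁹)(0.110)/(2π·9.109×10⁻³¹) ≈ 3.08×10⁹ Hz.

f ≈ 3.08×10⁹ Hz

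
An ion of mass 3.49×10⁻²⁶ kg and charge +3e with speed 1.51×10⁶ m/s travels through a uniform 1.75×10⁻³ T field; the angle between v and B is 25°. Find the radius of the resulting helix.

v⊥ = v sinθ = 1.51×10⁶·sin25° ≈ 6.382×10⁵ m/s.
r = m v⊥/(|q|B) = (3.49×10⁻²⁶)(6.382×10⁵)/((4.806×10⁻¹⁹)(1.75×10⁻³)) ≈ 26.5 m.

r ≈ 26.5 m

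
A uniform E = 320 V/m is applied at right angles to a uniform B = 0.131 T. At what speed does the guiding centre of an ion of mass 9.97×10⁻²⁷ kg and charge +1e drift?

The E×B drift speed is v_d = E/B.
v_d = 320/0.131 = 2440 m/s.

v_d ≈ 2440 m/s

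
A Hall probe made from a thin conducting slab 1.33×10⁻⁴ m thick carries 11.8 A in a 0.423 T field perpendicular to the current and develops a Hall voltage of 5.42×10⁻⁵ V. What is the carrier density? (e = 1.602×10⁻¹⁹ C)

n ≈ 4.32×10²⁷ m⁻³

From V_H = IB/(n e t), n = IB/(V_H e t).
n = (11.8)(0.423)/((5.42×10⁻⁵)(1.602×10⁻¹⁹)(1.33×10⁻⁴)) ≈ 4.32×10²⁷ m⁻³.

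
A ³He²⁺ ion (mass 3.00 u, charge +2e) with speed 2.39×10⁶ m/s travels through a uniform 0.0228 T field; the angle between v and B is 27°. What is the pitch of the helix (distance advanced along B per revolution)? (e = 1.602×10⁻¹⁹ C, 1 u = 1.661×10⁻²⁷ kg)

p ≈ 9.13 m

v∥ = v cosθ = 2.39×10⁶·cos27° ≈ 2.130×10⁶ m/s.
T = 2πm/(|q|B) = 2π(4.983×10⁻²⁷)/((3.204×10⁻¹⁹)(0.0228)) ≈ 4.286×10⁻⁶ s.
pitch = v∥ T = (2.130×10⁶)(4.286×10⁻⁶) ≈ 9.13 m.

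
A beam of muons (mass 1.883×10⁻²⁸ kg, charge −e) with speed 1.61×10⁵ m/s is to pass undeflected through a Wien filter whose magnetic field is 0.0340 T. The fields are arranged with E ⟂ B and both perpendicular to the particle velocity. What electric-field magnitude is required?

For straight-line motion qE = qvB, so E = vB.
E = 1.61×10⁵ × 0.0340 = 5470 V/m.

E = 5470 V/m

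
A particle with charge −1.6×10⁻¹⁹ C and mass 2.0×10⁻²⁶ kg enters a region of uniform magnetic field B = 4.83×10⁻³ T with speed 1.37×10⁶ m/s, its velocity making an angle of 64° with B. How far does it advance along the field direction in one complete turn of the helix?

v∥ = v cosθ = 1.37×10⁶·cos64° ≈ 6.006×10⁵ m/s.
T = 2πm/(|q|B) = 2π(2.0×10⁻²⁶)/((1.6×10⁻¹⁹)(4.83×10⁻³)) ≈ 1.626×10⁻⁴ s.
pitch = v∥ T = (6.006×10⁵)(1.626×10⁻⁴) ≈ 97.7 m.

p ≈ 97.7 m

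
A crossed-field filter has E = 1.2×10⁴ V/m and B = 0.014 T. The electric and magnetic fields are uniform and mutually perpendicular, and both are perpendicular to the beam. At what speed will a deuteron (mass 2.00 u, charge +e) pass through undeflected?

v = 8.6×10⁵ m/s

Straight-line motion ⇒ electric and magnetic forces cancel, so E = vB.
v = E/B = 1.2×10⁴/0.014 = 8.6×10⁵ m/s.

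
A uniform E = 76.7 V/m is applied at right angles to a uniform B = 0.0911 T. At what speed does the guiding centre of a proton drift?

v_d ≈ 842 m/s

The E×B drift speed is v_d = E/B.
v_d = 76.7/0.0911 = 842 m/s.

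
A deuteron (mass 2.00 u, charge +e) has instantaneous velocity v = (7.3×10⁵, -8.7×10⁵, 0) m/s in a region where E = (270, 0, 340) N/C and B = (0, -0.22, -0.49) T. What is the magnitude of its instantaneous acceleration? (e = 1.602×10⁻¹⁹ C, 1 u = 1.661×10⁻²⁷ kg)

|a| ≈ 2.79×10¹³ m/s²

v×B = (4.26×10⁵, 3.58×10⁵, -1.61×10⁵) N/C.
E + v×B = (4.27×10⁵, 3.58×10⁵, -1.60×10⁵) N/C.
F = q(E + v×B) = (1.602×10⁻¹⁹ C)·(4.27×10⁵, 3.58×10⁵, -1.60×10⁵) = (6.83×10⁻¹⁴, 5.73×10⁻¹⁴, -2.57×10⁻¹⁴) N.
|a| = |F|/m = 9.280×10⁻¹⁴/3.322×10⁻²⁷ ≈ 2.79×10¹³ m/s².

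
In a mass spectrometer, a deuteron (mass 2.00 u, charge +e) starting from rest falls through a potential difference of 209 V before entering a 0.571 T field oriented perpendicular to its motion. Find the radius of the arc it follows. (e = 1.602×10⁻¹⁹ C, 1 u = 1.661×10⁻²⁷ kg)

Acceleration: |q|V = ½mv² ⇒ v = √(2|q|V/m) = √(2·1.602×10⁻¹⁹·209/3.322×10⁻²⁷) ≈ 1.420×10⁵ m/s.
In the field: r = mv/(|q|B) = (3.322×10⁻²⁷)(1.420×10⁵)/((1.602×10⁻¹⁹)(0.571)) ≈ 5.16×10⁻³ m.

r ≈ 5.16×10⁻³ m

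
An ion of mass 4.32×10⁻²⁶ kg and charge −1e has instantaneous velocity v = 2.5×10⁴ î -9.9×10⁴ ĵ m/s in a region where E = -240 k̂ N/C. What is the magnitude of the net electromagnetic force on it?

|F| ≈ 3.84×10⁻¹⁷ N

Only an electric field acts, so F = qE = (−1.602×10⁻¹⁹ C)·(0, 0, -240) = (0, 0, 3.84×10⁻¹⁷) N.
|F| = 3.84×10⁻¹⁷ N.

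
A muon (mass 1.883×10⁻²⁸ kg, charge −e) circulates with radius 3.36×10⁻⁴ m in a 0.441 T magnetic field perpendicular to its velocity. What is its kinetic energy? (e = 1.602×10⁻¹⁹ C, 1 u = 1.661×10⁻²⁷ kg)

v = |q|Br/m, then KE = ½mv² = (qBr)²/(2m).
v = (1.602×10⁻¹⁹)(0.441)(3.36×10⁻⁴)/1.883×10⁻²⁸ ≈ 1.261×10⁵ m/s.
KE = ½(1.883×10⁻²⁸)(1.261×10⁵)² ≈ 1.50×10⁻¹⁸ J.

KE ≈ 1.50×10⁻¹⁸ J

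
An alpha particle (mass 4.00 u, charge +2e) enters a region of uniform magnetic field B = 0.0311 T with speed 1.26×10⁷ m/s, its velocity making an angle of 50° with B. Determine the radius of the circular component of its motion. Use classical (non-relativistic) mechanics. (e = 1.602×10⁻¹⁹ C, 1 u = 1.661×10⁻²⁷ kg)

r ≈ 6.44 m

v⊥ = v sinθ = 1.26×10⁷·sin50° ≈ 9.652×10⁶ m/s.
r = m v⊥/(|q|B) = (6.644×10⁻²⁷)(9.652×10⁶)/((3.204×10⁻¹⁹)(0.0311)) ≈ 6.44 m.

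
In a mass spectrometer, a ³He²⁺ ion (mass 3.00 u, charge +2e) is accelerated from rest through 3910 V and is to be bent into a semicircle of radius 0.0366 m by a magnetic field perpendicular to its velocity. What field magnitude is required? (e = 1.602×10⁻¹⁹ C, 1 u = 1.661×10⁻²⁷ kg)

v = √(2|q|V/m) = √(2·3.204×10⁻¹⁹·3910/4.983×10⁻²⁷) ≈ 7.091×10⁵ m/s.
B = mv/(|q|r) = (4.983×10⁻²⁷)(7.091×10⁵)/((3.204×10⁻¹⁹)(0.0366)) ≈ 0.301 T.

B ≈ 0.301 T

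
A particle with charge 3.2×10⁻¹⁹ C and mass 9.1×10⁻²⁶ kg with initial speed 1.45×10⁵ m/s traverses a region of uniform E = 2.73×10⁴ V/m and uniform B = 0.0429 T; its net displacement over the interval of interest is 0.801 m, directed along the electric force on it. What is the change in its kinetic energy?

ΔKE ≈ 7.00×10⁻¹⁵ J

The magnetic force is always ⟂ v and does no work; only the electric force changes KE.
ΔKE = F_E · d = |q|E d = (3.2×10⁻¹⁹)(2.73×10⁴)(0.801) ≈ 7.00×10⁻¹⁵ J.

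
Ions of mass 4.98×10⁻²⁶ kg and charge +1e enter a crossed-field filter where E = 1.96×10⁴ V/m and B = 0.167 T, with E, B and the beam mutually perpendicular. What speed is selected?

For undeflected motion the electric and magnetic forces balance: qE = qvB.
v = E/B = 1.96×10⁴/0.167 = 1.17×10⁵ m/s.

v = 1.17×10⁵ m/s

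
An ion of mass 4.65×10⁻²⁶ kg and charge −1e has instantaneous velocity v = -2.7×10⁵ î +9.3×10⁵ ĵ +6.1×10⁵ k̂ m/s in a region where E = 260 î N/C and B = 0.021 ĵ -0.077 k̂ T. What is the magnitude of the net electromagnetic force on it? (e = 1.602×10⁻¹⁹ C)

|F| ≈ 1.39×10⁻¹⁴ N

v×B = (-8.44×10⁴, -2.08×10⁴, -5670) N/C.
E + v×B = (-8.42×10⁴, -2.08×10⁴, -5670) N/C.
F = q(E + v×B) = (−1.602×10⁻¹⁹ C)·(-8.42×10⁴, -2.08×10⁴, -5670) = (1.35×10⁻¹⁴, 3.33×10⁻¹⁵, 9.08×10⁻¹⁶) N.
|F| = 1.39×10⁻¹⁴ N.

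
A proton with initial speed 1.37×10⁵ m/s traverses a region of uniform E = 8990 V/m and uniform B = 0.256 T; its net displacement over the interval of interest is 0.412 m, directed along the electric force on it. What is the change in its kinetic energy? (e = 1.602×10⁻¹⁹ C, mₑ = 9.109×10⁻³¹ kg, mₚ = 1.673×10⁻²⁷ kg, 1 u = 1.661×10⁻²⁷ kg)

ΔKE ≈ 5.93×10⁻¹⁶ J

The magnetic force is always ⟂ v and does no work; only the electric force changes KE.
ΔKE = F_E · d = |q|E d = (1.602×10⁻¹⁹)(8990)(0.412) ≈ 5.93×10⁻¹⁶ J.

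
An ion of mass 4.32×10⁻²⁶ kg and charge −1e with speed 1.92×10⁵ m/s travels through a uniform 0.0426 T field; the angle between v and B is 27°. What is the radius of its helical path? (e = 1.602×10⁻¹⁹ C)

v⊥ = v sinθ = 1.92×10⁵·sin27° ≈ 8.717×10⁴ m/s.
r = m v⊥/(|q|B) = (4.32×10⁻²⁶)(8.717×10⁴)/((1.602×10⁻¹⁹)(0.0426)) ≈ 0.552 m.

r ≈ 0.552 m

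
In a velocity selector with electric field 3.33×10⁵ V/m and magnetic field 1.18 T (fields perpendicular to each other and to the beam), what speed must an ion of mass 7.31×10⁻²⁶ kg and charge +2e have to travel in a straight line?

v = 2.82×10⁵ m/s

Straight-line motion ⇒ electric and magnetic forces cancel, so E = vB.
v = E/B = 3.33×10⁵/1.18 = 2.82×10⁵ m/s.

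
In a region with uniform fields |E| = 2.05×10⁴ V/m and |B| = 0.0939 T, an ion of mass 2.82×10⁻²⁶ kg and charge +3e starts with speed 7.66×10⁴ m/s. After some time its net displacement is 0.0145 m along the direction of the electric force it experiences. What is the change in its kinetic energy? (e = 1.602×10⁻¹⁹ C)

The magnetic force is always ⟂ v and does no work; only the electric force changes KE.
ΔKE = F_E · d = |q|E d = (4.806×10⁻¹⁹)(2.05×10⁴)(0.0145) ≈ 1.43×10⁻¹⁶ J.

ΔKE ≈ 1.43×10⁻¹⁶ J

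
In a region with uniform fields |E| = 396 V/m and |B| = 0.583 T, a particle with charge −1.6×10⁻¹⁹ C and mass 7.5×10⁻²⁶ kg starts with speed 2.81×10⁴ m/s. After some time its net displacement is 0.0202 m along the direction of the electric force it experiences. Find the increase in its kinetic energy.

ΔKE ≈ 1.28×10⁻¹⁸ J

The magnetic force is always ⟂ v and does no work; only the electric force changes KE.
ΔKE = F_E · d = |q|E d = (1.6×10⁻¹⁹)(396)(0.0202) ≈ 1.28×10⁻¹⁸ J.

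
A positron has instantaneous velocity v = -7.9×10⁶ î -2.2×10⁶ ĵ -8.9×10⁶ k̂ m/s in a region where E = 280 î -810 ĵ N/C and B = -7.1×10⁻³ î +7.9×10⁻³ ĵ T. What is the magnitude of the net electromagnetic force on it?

|F| ≈ 1.96×10⁻¹⁴ N

v×B = (7.03×10⁴, 6.32×10⁴, -7.80×10⁴) N/C.
E + v×B = (7.06×10⁴, 6.24×10⁴, -7.80×10⁴) N/C.
F = q(E + v×B) = (1.602×10⁻¹⁹ C)·(7.06×10⁴, 6.24×10⁴, -7.80×10⁴) = (1.13×10⁻¹⁴, 9.99×10⁻¹⁵, -1.25×10⁻¹⁴) N.
|F| = 1.96×10⁻¹⁴ N.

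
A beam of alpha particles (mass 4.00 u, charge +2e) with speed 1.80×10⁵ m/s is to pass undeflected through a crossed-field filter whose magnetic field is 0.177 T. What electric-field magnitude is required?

E = 3.19×10⁴ V/m

For straight-line motion qE = qvB, so E = vB.
E = 1.80×10⁵ × 0.177 = 3.19×10⁴ V/m.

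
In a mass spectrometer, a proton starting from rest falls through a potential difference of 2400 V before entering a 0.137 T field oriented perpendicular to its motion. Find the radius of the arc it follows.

Acceleration: |q|V = ½mv² ⇒ v = √(2|q|V/m) = √(2·1.602×10⁻¹⁹·2400/1.673×10⁻²⁷) ≈ 6.780×10⁵ m/s.
In the field: r = mv/(|q|B) = (1.673×10⁻²⁷)(6.780×10⁵)/((1.602×10⁻¹⁹)(0.137)) ≈ 0.0517 m.

r ≈ 0.0517 m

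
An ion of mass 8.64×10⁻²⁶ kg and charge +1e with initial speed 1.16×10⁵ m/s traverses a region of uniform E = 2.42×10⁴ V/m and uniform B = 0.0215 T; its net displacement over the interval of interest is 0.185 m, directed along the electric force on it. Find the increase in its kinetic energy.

ΔKE ≈ 7.17×10⁻¹⁶ J

The magnetic force is always ⟂ v and does no work; only the electric force changes KE.
ΔKE = F_E · d = |q|E d = (1.602×10⁻¹⁹)(2.42×10⁴)(0.185) ≈ 7.17×10⁻¹⁶ J.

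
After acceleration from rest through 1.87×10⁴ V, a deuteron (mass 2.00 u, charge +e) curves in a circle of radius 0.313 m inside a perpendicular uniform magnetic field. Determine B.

B ≈ 0.0890 T

v = √(2|q|V/m) = √(2·1.602×10⁻¹⁹·1.87×10⁴/3.322×10⁻²⁷) ≈ 1.343×10⁶ m/s.
B = mv/(|q|r) = (3.322×10⁻²⁷)(1.343×10⁶)/((1.602×10⁻¹⁹)(0.313)) ≈ 0.0890 T.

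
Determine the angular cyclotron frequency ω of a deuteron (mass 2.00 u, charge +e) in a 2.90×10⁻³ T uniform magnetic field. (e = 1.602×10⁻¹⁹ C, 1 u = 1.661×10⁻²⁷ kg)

ω ≈ 1.40×10⁵ rad/s

ω = |q|B/m.
ω = (1.602×10⁻¹⁹)(2.90×10⁻³)/3.322×10⁻²⁷ ≈ 1.40×10⁵ rad/s.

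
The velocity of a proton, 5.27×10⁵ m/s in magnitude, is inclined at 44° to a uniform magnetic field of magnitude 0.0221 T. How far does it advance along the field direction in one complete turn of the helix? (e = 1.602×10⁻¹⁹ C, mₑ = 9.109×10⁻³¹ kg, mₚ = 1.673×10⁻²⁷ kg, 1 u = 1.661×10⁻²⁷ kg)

v∥ = v cosθ = 5.27×10⁵·cos44° ≈ 3.791×10⁵ m/s.
T = 2πm/(|q|B) = 2π(1.673×10⁻²⁷)/((1.602×10⁻¹⁹)(0.0221)) ≈ 2.969×10⁻⁶ s.
pitch = v∥ T = (3.791×10⁵)(2.969×10⁻⁶) ≈ 1.13 m.

p ≈ 1.13 m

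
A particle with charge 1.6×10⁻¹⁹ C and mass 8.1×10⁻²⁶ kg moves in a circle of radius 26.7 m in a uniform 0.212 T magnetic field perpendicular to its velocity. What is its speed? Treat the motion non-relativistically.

From |q|vB = mv²/r, v = |q|Br/m.
v = (1.6×10⁻¹⁹)(0.212)(26.7)/8.1×10⁻²⁶ ≈ 1.12×10⁷ m/s.

v ≈ 1.12×10⁷ m/s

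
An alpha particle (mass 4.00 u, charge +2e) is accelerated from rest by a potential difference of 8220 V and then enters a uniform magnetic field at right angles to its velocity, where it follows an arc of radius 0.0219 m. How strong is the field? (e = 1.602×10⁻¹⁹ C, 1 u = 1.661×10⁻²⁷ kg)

v = √(2|q|V/m) = √(2·3.204×10⁻¹⁹·8220/6.644×10⁻²⁷) ≈ 8.904×10⁵ m/s.
B = mv/(|q|r) = (6.644×10⁻²⁷)(8.904×10⁵)/((3.204×10⁻¹⁹)(0.0219)) ≈ 0.843 T.

B ≈ 0.843 T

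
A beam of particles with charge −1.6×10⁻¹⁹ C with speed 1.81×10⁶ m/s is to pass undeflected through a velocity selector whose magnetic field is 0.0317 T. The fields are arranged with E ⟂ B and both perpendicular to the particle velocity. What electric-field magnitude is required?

E = 5.74×10⁴ V/m

For straight-line motion qE = qvB, so E = vB.
E = 1.81×10⁶ × 0.0317 = 5.74×10⁴ V/m.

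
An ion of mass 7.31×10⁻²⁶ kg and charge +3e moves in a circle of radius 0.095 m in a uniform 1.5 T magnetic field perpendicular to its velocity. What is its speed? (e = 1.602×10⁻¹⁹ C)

From |q|vB = mv²/r, v = |q|Br/m.
v = (4.806×10⁻¹⁹)(1.5)(0.095)/7.31×10⁻²⁶ ≈ 9.4×10⁵ m/s.

v ≈ 9.4×10⁵ m/s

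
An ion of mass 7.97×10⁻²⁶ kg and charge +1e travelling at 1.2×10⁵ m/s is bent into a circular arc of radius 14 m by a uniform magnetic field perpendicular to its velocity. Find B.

B ≈ 4.3×10⁻³ T

From |q|vB = mv²/r, B = mv/(|q|r).
B = (7.97×10⁻²⁶)(1.2×10⁵)/((1.602×10⁻¹⁹)(14)) ≈ 4.3×10⁻³ T.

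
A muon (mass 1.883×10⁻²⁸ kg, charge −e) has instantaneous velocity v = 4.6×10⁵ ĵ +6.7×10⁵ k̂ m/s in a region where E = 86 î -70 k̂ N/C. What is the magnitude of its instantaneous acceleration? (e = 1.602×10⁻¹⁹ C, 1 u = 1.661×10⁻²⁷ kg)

|a| ≈ 9.43×10¹⁰ m/s²

Only an electric field acts, so F = qE = (−1.602×10⁻¹⁹ C)·(86.0, 0, -70.0) = (-1.38×10⁻¹⁷, 0, 1.12×10⁻¹⁷) N.
|a| = |F|/m = 1.776×10⁻¹⁷/1.883×10⁻²⁸ ≈ 9.43×10¹⁰ m/s².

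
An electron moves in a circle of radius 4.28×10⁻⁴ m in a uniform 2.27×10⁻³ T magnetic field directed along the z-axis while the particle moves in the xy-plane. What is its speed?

v ≈ 1.71×10⁵ m/s

From |q|vB = mv²/r, v = |q|Br/m.
v = (1.602×10⁻¹⁹)(2.27×10⁻³)(4.28×10⁻⁴)/9.109×10⁻³¹ ≈ 1.71×10⁵ m/s.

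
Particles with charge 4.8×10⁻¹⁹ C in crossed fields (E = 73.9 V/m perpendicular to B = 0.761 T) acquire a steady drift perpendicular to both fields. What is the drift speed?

In crossed fields the guiding centre drifts at v_d = |E×B|/B² = E/B, independent of charge and mass.
v_d = 73.9/0.761 = 97.1 m/s.

v_d ≈ 97.1 m/s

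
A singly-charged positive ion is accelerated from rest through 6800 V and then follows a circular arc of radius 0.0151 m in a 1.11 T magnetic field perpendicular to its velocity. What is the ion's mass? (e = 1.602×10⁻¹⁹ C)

m ≈ 3.31×10⁻²⁷ kg

Combine |q|V = ½mv² and r = mv/(|q|B): eliminate v to get m = qB²r²/(2V).
m = (1.602×10⁻¹⁹)(1.11)²(0.0151)²/(2·6800) ≈ 3.31×10⁻²⁷ kg.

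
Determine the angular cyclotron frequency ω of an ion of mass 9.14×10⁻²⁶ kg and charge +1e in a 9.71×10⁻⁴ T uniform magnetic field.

ω ≈ 1700 rad/s

ω = |q|B/m.
ω = (1.602×10⁻¹⁹)(9.71×10⁻⁴)/9.14×10⁻²⁶ ≈ 1700 rad/s.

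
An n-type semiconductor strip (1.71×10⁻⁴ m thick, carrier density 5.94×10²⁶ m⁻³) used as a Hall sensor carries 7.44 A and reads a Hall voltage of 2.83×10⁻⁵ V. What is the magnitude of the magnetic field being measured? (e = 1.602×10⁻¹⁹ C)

B ≈ 0.0619 T

From V_H = IB/(n e t), B = V_H n e t / I.
B = (2.83×10⁻⁵)(5.94×10²⁶)(1.602×10⁻¹⁹)(1.71×10⁻⁴)/7.44 ≈ 0.0619 T.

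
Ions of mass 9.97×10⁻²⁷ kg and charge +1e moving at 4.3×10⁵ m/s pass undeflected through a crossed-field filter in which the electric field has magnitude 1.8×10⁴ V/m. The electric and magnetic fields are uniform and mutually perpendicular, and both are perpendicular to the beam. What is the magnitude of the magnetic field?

B = 0.042 T

Balance of forces in the selector: qE = qvB ⇒ B = E/v.
B = 1.8×10⁴/4.3×10⁵ = 0.042 T.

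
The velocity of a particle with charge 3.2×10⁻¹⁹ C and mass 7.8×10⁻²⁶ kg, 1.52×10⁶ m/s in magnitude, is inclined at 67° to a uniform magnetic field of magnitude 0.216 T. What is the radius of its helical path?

v⊥ = v sinθ = 1.52×10⁶·sin67° ≈ 1.399×10⁶ m/s.
r = m v⊥/(|q|B) = (7.8×10⁻²⁶)(1.399×10⁶)/((3.2×10⁻¹⁹)(0.216)) ≈ 1.58 m.

r ≈ 1.58 m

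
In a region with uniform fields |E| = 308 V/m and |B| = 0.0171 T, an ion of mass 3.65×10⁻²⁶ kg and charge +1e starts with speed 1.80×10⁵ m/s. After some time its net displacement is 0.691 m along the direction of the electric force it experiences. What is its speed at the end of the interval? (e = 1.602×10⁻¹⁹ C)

B does no work; ΔKE = |q|E d.
½mv_f² = ½mv₀² + |q|Ed = ½(3.65×10⁻²⁶)(1.80×10⁵)² + (1.602×10⁻¹⁹)(308)(0.691) ≈ 5.913×10⁻¹⁶ J + 3.410×10⁻¹⁷ J ≈ 6.254×10⁻¹⁶ J.
v_f = √(2·6.254×10⁻¹⁶/3.65×10⁻²⁶) ≈ 1.85×10⁵ m/s.

v_f ≈ 1.85×10⁵ m/s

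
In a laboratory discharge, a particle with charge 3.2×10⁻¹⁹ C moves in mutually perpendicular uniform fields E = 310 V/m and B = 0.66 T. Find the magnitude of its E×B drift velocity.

v_d ≈ 470 m/s

In crossed fields the guiding centre drifts at v_d = |E×B|/B² = E/B, independent of charge and mass.
v_d = 310/0.66 = 470 m/s.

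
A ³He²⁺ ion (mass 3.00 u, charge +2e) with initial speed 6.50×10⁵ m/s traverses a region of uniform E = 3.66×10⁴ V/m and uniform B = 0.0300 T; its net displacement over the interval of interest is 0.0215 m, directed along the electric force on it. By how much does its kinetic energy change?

ΔKE ≈ 2.52×10⁻¹⁶ J

The magnetic force is always ⟂ v and does no work; only the electric force changes KE.
ΔKE = F_E · d = |q|E d = (3.204×10⁻¹⁹)(3.66×10⁴)(0.0215) ≈ 2.52×10⁻¹⁶ J.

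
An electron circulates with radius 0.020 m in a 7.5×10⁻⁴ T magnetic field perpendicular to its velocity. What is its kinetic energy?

v = |q|Br/m, then KE = ½mv² = (qBr)²/(2m).
v = (1.602×10⁻¹⁹)(7.5×10⁻⁴)(0.020)/9.109×10⁻³¹ ≈ 2.638×10⁶ m/s.
KE = ½(9.109×10⁻³¹)(2.638×10⁶)² ≈ 3.2×10⁻¹⁸ J = 20 eV.

KE ≈ 20 eV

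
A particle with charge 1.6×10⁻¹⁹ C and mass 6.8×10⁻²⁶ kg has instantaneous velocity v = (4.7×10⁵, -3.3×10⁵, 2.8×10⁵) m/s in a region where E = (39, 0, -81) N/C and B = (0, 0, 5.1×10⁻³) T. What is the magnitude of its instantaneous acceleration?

v×B = (-1680, -2400, 0) N/C.
E + v×B = (-1640, -2400, -81.0) N/C.
F = q(E + v×B) = (1.6×10⁻¹⁹ C)·(-1640, -2400, -81.0) = (-2.63×10⁻¹⁶, -3.84×10⁻¹⁶, -1.30×10⁻¹⁷) N.
|a| = |F|/m = 4.652×10⁻¹⁶/6.8×10⁻²⁶ ≈ 6.84×10⁹ m/s².

|a| ≈ 6.84×10⁹ m/s²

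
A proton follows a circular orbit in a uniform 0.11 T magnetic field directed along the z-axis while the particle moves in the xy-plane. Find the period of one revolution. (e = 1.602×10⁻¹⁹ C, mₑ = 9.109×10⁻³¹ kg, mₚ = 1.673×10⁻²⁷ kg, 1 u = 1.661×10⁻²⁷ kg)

The cyclotron period depends only on m, q, B: T = 2πm/(|q|B).
T = 2π(1.673×10⁻²⁷)/((1.602×10⁻¹⁹)(0.11)) ≈ 6.0×10⁻⁷ s.

T ≈ 6.0×10⁻⁷ s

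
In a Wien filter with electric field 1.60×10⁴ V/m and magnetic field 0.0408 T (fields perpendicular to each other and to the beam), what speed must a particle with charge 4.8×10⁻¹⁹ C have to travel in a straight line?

Zero net Lorentz force requires |qE| = |q v×B|, i.e. E = vB.
v = E/B = 1.60×10⁴/0.0408 = 3.92×10⁵ m/s.
The result is independent of the particle's charge and mass.

v = 3.92×10⁵ m/s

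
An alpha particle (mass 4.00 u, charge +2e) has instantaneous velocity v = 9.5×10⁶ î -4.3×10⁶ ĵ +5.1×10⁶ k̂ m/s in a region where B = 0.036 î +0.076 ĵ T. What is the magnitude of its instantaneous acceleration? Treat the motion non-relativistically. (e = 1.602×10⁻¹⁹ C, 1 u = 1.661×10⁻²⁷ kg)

v×B = (-3.88×10⁵, 1.84×10⁵, 8.77×10⁵) N/C.
F = q v×B = (3.204×10⁻¹⁹ C)·(-3.88×10⁵, 1.84×10⁵, 8.77×10⁵) = (-1.24×10⁻¹³, 5.88×10⁻¹⁴, 2.81×10⁻¹³) N.
|a| = |F|/m = 3.127×10⁻¹³/6.644×10⁻²⁷ ≈ 4.71×10¹³ m/s².

|a| ≈ 4.71×10¹³ m/s²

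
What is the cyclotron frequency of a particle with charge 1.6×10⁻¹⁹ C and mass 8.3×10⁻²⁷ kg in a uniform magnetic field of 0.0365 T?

f ≈ 1.12×10⁵ Hz

f = |q|B/(2πm).
f = (1.6×10⁻¹⁹)(0.0365)/(2π·8.3×10⁻²⁷) ≈ 1.12×10⁵ Hz.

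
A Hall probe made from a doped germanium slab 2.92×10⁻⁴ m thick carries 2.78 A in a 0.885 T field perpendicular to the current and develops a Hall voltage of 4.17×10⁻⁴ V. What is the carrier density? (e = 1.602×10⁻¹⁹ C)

From V_H = IB/(n e t), n = IB/(V_H e t).
n = (2.78)(0.885)/((4.17×10⁻⁴)(1.602×10⁻¹⁹)(2.92×10⁻⁴)) ≈ 1.26×10²⁶ m⁻³.

n ≈ 1.26×10²⁶ m⁻³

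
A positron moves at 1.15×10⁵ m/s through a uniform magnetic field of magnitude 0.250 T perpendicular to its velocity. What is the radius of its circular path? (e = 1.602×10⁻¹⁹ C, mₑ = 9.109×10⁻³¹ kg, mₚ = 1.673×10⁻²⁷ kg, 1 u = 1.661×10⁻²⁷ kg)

r ≈ 2.62×10⁻⁶ m

The magnetic force provides the centripetal force: |q|vB = mv²/r.
r = mv/(|q|B) = (9.109×10⁻³¹)(1.15×10⁵)/((1.602×10⁻¹⁹)(0.250)) ≈ 2.62×10⁻⁶ m.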